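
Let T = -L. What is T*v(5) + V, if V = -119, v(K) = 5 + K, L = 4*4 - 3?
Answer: -249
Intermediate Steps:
L = 13 (L = 16 - 3 = 13)
T = -13 (T = -1*13 = -13)
T*v(5) + V = -13*(5 + 5) - 119 = -13*10 - 119 = -130 - 119 = -249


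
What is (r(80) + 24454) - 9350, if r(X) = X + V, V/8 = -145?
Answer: 14024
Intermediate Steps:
V = -1160 (V = 8*(-145) = -1160)
r(X) = -1160 + X (r(X) = X - 1160 = -1160 + X)
(r(80) + 24454) - 9350 = ((-1160 + 80) + 24454) - 9350 = (-1080 + 24454) - 9350 = 23374 - 9350 = 14024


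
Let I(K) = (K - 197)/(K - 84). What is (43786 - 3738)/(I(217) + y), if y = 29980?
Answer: 332899/249210 ≈ 1.3358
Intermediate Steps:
I(K) = (-197 + K)/(-84 + K)
(43786 - 3738)/(I(217) + y) = (43786 - 3738)/((-197 + 217)/(-84 + 217) + 29980) = 40048/(20/133 + 29980) = 40048/(3987360/133) = 40048*(133/3987360) = 332899/249210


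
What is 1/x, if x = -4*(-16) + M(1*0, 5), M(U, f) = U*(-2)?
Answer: 1/64 ≈ 0.015625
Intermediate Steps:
M(U, f) = -2*U
x = 64 (x = -4*(-16) - 2*0 = 64 - 2*0 = 64 + 0 = 64)
1/x = 1/64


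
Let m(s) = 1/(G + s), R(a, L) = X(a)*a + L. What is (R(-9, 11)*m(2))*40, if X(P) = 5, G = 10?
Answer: -340/3 ≈ -113.33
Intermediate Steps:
R(a, L) = L + 5*a (R(a, L) = 5*a + L = L + 5*a)
m(s) = 1/(10 + s)
(R(-9, 11)*m(2))*40 = ((11 + 5*(-9))/(10 + 2))*40 = ((11 - 45)/12)*40 = -34*1/12*40 = -17/6*40 = -340/3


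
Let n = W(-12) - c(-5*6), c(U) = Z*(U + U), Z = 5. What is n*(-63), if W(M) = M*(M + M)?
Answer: -37044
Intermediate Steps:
W(M) = 2*M² (W(M) = M*(2*M) = 2*M²)
c(U) = 10*U (c(U) = 5*(U + U) = 5*(2*U) = 10*U)
n = 588 (n = 2*(-12)² - 10*(-5*6) = 2*144 - 10*(-30) = 288 - 1*(-300) = 288 + 300 = 588)
n*(-63) = 588*(-63) = -37044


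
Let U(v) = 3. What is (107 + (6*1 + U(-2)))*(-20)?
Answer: -2320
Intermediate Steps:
(107 + (6*1 + U(-2)))*(-20) = (107 + (6*1 + 3))*(-20) = (107 + (6 + 3))*(-20) = (107 + 9)*(-20) = 116*(-20) = -2320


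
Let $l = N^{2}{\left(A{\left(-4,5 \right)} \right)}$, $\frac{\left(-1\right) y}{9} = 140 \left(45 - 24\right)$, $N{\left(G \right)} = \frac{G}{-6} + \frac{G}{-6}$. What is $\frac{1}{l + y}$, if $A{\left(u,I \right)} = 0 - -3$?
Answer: $- \frac{1}{26459} \approx -3.7794 \cdot 10^{-5}$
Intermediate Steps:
$A{\left(u,I \right)} = 3$ ($A{\left(u,I \right)} = 0 + 3 = 3$)
$N{\left(G \right)} = - \frac{G}{3}$ ($N{\left(G \right)} = G \left(- \frac{1}{6}\right) + G \left(- \frac{1}{6}\right) = - \frac{G}{6} - \frac{G}{6} = - \frac{G}{3}$)
$y = -26460$ ($y = - 9 \cdot 140 \left(45 - 24\right) = - 9 \cdot 140 \cdot 21 = \left(-9\right) 2940 = -26460$)
$l = 1$ ($l = \left(\left(- \frac{1}{3}\right) 3\right)^{2} = \left(-1\right)^{2} = 1$)
$\frac{1}{l + y} = \frac{1}{1 - 26460} = \frac{1}{-26459} = - \frac{1}{26459}$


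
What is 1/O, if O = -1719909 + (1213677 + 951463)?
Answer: 1/445231 ≈ 2.2460e-6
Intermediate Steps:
O = 445231 (O = -1719909 + 2165140 = 445231)
1/O = 1/445231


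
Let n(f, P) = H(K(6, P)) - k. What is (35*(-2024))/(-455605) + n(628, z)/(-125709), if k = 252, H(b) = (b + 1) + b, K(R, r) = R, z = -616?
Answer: 1802823031/11454729789 ≈ 0.15739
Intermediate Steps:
H(b) = 1 + 2*b (H(b) = (1 + b) + b = 1 + 2*b)
n(f, P) = -239 (n(f, P) = (1 + 2*6) - 1*252 = (1 + 12) - 252 = 13 - 252 = -239)
(35*(-2024))/(-455605) + n(628, z)/(-125709) = (35*(-2024))/(-455605) - 239/(-125709) = -70840*(-1/455605) - 239*(-1/125709) = 14168/91121 + 239/125709 = 1802823031/11454729789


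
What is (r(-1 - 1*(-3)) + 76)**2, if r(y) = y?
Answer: 6084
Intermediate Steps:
(r(-1 - 1*(-3)) + 76)**2 = ((-1 - 1*(-3)) + 76)**2 = ((-1 + 3) + 76)**2 = (2 + 76)**2 = 78**2 = 6084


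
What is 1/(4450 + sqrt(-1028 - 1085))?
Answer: 4450/19804613 - I*sqrt(2113)/19804613 ≈ 0.0002247 - 2.321e-6*I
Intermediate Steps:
1/(4450 + sqrt(-1028 - 1085)) = 1/(4450 + sqrt(-2113)) = 1/(4450 + I*sqrt(2113))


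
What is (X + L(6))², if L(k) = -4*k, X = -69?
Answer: 8649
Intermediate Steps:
(X + L(6))² = (-69 - 4*6)² = (-69 - 24)² = (-93)² = 8649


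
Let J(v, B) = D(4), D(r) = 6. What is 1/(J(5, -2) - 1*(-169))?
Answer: 1/175 ≈ 0.0057143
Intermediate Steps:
J(v, B) = 6
1/(J(5, -2) - 1*(-169)) = 1/(6 - 1*(-169)) = 1/(6 + 169) = 1/175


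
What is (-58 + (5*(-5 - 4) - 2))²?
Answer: 11025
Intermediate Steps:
(-58 + (5*(-5 - 4) - 2))² = (-58 + (5*(-9) - 2))² = (-58 + (-45 - 2))² = (-58 - 47)² = (-105)² = 11025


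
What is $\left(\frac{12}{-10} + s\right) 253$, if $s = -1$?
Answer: $- \frac{2783}{5} \approx -556.6$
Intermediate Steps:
$\left(\frac{12}{-10} + s\right) 253 = \left(\frac{12}{-10} - 1\right) 253 = \left(12 \left(- \frac{1}{10}\right) - 1\right) 253 = \left(- \frac{6}{5} - 1\right) 253 = \left(- \frac{11}{5}\right) 253 = - \frac{2783}{5}$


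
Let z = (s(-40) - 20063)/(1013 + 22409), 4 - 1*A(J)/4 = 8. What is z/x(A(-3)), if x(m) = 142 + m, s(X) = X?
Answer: -6701/983724 ≈ -0.0068119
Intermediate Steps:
A(J) = -16 (A(J) = 16 - 4*8 = 16 - 32 = -16)
z = -20103/23422 (z = (-40 - 20063)/(1013 + 22409) = -20103/23422 ≈ -0.85830)
z/x(A(-3)) = -20103/(23422*(142 - 16)) = -20103/23422/126 = -20103/23422*1/126 = -6701/983724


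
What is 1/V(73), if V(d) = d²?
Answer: 1/5329 ≈ 0.00018765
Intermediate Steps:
1/V(73) = 1/(73²) = 1/5329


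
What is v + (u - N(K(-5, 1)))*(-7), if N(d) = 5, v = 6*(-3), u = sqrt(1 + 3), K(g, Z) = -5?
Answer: 3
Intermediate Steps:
u = 2 (u = sqrt(4) = 2)
v = -18
v + (u - N(K(-5, 1)))*(-7) = -18 + (2 - 1*5)*(-7) = -18 + (2 - 5)*(-7) = -18 - 3*(-7) = -18 + 21 = 3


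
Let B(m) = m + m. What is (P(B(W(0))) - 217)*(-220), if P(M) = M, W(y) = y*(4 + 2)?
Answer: 47740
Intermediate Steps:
W(y) = 6*y (W(y) = y*6 = 6*y)
B(m) = 2*m
(P(B(W(0))) - 217)*(-220) = (2*(6*0) - 217)*(-220) = (2*0 - 217)*(-220) = (0 - 217)*(-220) = -217*(-220) = 47740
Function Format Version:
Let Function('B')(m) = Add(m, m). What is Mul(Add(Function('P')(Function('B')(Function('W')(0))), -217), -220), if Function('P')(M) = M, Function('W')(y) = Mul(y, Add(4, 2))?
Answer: 47740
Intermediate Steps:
Function('W')(y) = Mul(6, y) (Function('W')(y) = Mul(y, 6) = Mul(6, y))
Function('B')(m) = Mul(2, m)
Mul(Add(Function('P')(Function('B')(Function('W')(0))), -217), -220) = Mul(Add(Mul(2, Mul(6, 0)), -217), -220) = Mul(Add(Mul(2, 0), -217), -220) = Mul(Add(0, -217), -220) = Mul(-217, -220) = 47740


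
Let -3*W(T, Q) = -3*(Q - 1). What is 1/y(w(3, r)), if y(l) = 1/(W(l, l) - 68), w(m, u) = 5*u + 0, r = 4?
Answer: -49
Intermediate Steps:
w(m, u) = 5*u
W(T, Q) = -1 + Q (W(T, Q) = -(-1)*(Q - 1) = -(-1)*(-1 + Q) = -(3 - 3*Q)/3 = -1 + Q)
y(l) = 1/(-69 + l) (y(l) = 1/((-1 + l) - 68) = 1/(-69 + l))
1/y(w(3, r)) = 1/(1/(-69 + 5*4)) = 1/(1/(-69 + 20)) = 1/(1/(-49)) = 1/(-1/49) = -49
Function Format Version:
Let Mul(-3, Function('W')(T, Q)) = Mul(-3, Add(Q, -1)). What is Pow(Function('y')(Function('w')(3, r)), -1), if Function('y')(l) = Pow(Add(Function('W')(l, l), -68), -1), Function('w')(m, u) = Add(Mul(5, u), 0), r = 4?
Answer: -49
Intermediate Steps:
Function('w')(m, u) = Mul(5, u)
Function('W')(T, Q) = Add(-1, Q) (Function('W')(T, Q) = Mul(Rational(-1, 3), Mul(-3, Add(Q, -1))) = Mul(Rational(-1, 3), Mul(-3, Add(-1, Q))) = Mul(Rational(-1, 3), Add(3, Mul(-3, Q))) = Add(-1, Q))
Function('y')(l) = Pow(Add(-69, l), -1) (Function('y')(l) = Pow(Add(Add(-1, l), -68), -1) = Pow(Add(-69, l), -1))
Pow(Function('y')(Function('w')(3, r)), -1) = Pow(Pow(Add(-69, Mul(5, 4)), -1), -1) = Pow(Pow(Add(-69, 20), -1), -1) = Pow(Pow(-49, -1), -1) = Pow(Rational(-1, 49), -1) = -49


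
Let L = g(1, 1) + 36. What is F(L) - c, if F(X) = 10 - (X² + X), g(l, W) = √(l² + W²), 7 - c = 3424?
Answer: 2093 - 73*√2 ≈ 1989.8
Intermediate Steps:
c = -3417 (c = 7 - 1*3424 = 7 - 3424 = -3417)
g(l, W) = √(W² + l²)
L = 36 + √2 (L = √(1² + 1²) + 36 = √(1 + 1) + 36 = √2 + 36 = 36 + √2 ≈ 37.414)
F(X) = 10 - X - X² (F(X) = 10 - (X + X²) = 10 + (-X - X²) = 10 - X - X²)
F(L) - c = (10 - (36 + √2) - (36 + √2)²) - 1*(-3417) = (10 + (-36 - √2) - (36 + √2)²) + 3417 = (-26 - √2 - (36 + √2)²) + 3417 = 3391 - √2 - (36 + √2)²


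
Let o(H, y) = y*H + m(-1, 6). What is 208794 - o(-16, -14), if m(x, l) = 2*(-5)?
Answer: 208580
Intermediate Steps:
m(x, l) = -10
o(H, y) = -10 + H*y (o(H, y) = y*H - 10 = H*y - 10 = -10 + H*y)
208794 - o(-16, -14) = 208794 - (-10 - 16*(-14)) = 208794 - (-10 + 224) = 208794 - 1*214 = 208794 - 214 = 208580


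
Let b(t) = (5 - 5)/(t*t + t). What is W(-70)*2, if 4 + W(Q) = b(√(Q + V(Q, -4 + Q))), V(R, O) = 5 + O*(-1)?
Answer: -8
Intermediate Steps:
V(R, O) = 5 - O
b(t) = 0 (b(t) = 0/(t² + t) = 0/(t + t²) = 0)
W(Q) = -4 (W(Q) = -4 + 0 = -4)
W(-70)*2 = -4*2 = -8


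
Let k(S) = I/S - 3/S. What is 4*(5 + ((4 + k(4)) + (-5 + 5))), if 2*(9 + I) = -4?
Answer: 22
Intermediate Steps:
I = -11 (I = -9 + (½)*(-4) = -9 - 2 = -11)
k(S) = -14/S (k(S) = -11/S - 3/S = -14/S)
4*(5 + ((4 + k(4)) + (-5 + 5))) = 4*(5 + ((4 - 14/4) + (-5 + 5))) = 4*(5 + ((4 - 14*¼) + 0)) = 4*(5 + ((4 - 7/2) + 0)) = 4*(5 + (½ + 0)) = 4*(5 + ½) = 4*(11/2) = 22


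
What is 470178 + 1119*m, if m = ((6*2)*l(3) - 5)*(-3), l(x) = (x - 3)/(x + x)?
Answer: 486963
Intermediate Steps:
l(x) = (-3 + x)/(2*x) (l(x) = (-3 + x)/((2*x)) = (-3 + x)*(1/(2*x)) = (-3 + x)/(2*x))
m = 15 (m = ((6*2)*((½)*(-3 + 3)/3) - 5)*(-3) = (12*((½)*(⅓)*0) - 5)*(-3) = (12*0 - 5)*(-3) = (0 - 5)*(-3) = -5*(-3) = 15)
470178 + 1119*m = 470178 + 1119*15 = 470178 + 16785 = 486963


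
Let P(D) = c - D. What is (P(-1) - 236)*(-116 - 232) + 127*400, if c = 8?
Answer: 129796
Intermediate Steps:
P(D) = 8 - D
(P(-1) - 236)*(-116 - 232) + 127*400 = ((8 - 1*(-1)) - 236)*(-116 - 232) + 127*400 = ((8 + 1) - 236)*(-348) + 50800 = (9 - 236)*(-348) + 50800 = -227*(-348) + 50800 = 78996 + 50800 = 129796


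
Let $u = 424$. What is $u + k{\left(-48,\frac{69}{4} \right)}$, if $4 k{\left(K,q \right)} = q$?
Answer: $\frac{6853}{16} \approx 428.31$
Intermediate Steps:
$k{\left(K,q \right)} = \frac{q}{4}$
$u + k{\left(-48,\frac{69}{4} \right)} = 424 + \frac{69 \cdot \frac{1}{4}}{4} = 424 + \frac{1}{4} \cdot \frac{69}{4} = 424 + \frac{69}{16} = \frac{6853}{16}$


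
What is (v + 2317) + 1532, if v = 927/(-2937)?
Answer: 3767862/979 ≈ 3848.7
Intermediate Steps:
v = -309/979 (v = 927*(-1/2937) = -309/979 ≈ -0.31563)
(v + 2317) + 1532 = (-309/979 + 2317) + 1532 = 2268034/979 + 1532 = 3767862/979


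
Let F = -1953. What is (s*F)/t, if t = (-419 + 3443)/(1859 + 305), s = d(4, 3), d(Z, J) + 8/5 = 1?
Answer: 16771/20 ≈ 838.55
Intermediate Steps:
d(Z, J) = -⅗ (d(Z, J) = -8/5 + 1 = -⅗)
s = -⅗ ≈ -0.60000
t = 756/541 (t = 3024/2164 = 3024*(1/2164) = 756/541 ≈ 1.3974)
(s*F)/t = (-⅗*(-1953))/(756/541) = (5859/5)*(541/756) = 16771/20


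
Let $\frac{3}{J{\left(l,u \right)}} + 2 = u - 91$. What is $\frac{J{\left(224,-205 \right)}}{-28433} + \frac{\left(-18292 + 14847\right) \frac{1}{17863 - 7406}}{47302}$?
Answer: $- \frac{6926422772}{1047769059320119} \approx -6.6106 \cdot 10^{-6}$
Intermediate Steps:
$J{\left(l,u \right)} = \frac{3}{-93 + u}$ ($J{\left(l,u \right)} = \frac{3}{-2 + \left(u - 91\right)} = \frac{3}{-2 + \left(-91 + u\right)} = \frac{3}{-93 + u}$)
$\frac{J{\left(224,-205 \right)}}{-28433} + \frac{\left(-18292 + 14847\right) \frac{1}{17863 - 7406}}{47302} = \frac{3 \frac{1}{-93 - 205}}{-28433} + \frac{\left(-18292 + 14847\right) \frac{1}{17863 - 7406}}{47302} = \frac{3}{-298} \left(- \frac{1}{28433}\right) + - \frac{3445}{10457} \cdot \frac{1}{47302} = 3 \left(- \frac{1}{298}\right) \left(- \frac{1}{28433}\right) + \left(-3445\right) \frac{1}{10457} \cdot \frac{1}{47302} = \left(- \frac{3}{298}\right) \left(- \frac{1}{28433}\right) - \frac{3445}{494637014} = \frac{3}{8473034} - \frac{3445}{494637014} = - \frac{6926422772}{1047769059320119}$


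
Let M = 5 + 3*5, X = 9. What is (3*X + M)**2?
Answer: 2209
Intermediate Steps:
M = 20 (M = 5 + 15 = 20)
(3*X + M)**2 = (3*9 + 20)**2 = (27 + 20)**2 = 47**2 = 2209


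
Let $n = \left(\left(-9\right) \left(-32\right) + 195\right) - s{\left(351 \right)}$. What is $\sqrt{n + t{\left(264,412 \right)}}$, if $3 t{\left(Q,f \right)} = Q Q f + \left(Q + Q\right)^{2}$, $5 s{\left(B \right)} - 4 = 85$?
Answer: $\frac{\sqrt{241624430}}{5} \approx 3108.9$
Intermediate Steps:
$s{\left(B \right)} = \frac{89}{5}$ ($s{\left(B \right)} = \frac{4}{5} + \frac{1}{5} \cdot 85 = \frac{4}{5} + 17 = \frac{89}{5}$)
$t{\left(Q,f \right)} = \frac{4 Q^{2}}{3} + \frac{f Q^{2}}{3}$ ($t{\left(Q,f \right)} = \frac{Q Q f + \left(Q + Q\right)^{2}}{3} = \frac{Q^{2} f + \left(2 Q\right)^{2}}{3} = \frac{f Q^{2} + 4 Q^{2}}{3} = \frac{4 Q^{2} + f Q^{2}}{3} = \frac{4 Q^{2}}{3} + \frac{f Q^{2}}{3}$)
$n = \frac{2326}{5}$ ($n = \left(\left(-9\right) \left(-32\right) + 195\right) - \frac{89}{5} = \left(288 + 195\right) - \frac{89}{5} = 483 - \frac{89}{5} = \frac{2326}{5} \approx 465.2$)
$\sqrt{n + t{\left(264,412 \right)}} = \sqrt{\frac{2326}{5} + \frac{264^{2} \left(4 + 412\right)}{3}} = \sqrt{\frac{2326}{5} + \frac{1}{3} \cdot 69696 \cdot 416} = \sqrt{\frac{2326}{5} + 9664512} = \sqrt{\frac{48324886}{5}} = \frac{\sqrt{241624430}}{5}$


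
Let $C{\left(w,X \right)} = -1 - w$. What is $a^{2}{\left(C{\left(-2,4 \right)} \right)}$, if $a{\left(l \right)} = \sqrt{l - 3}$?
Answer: $-2$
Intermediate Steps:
$a{\left(l \right)} = \sqrt{-3 + l}$
$a^{2}{\left(C{\left(-2,4 \right)} \right)} = \left(\sqrt{-3 - -1}\right)^{2} = \left(\sqrt{-3 + \left(-1 + 2\right)}\right)^{2} = \left(\sqrt{-3 + 1}\right)^{2} = \left(\sqrt{-2}\right)^{2} = \left(i \sqrt{2}\right)^{2} = -2$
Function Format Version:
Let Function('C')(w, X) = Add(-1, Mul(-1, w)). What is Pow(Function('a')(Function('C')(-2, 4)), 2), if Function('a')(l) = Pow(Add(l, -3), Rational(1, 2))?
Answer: -2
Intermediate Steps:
Function('a')(l) = Pow(Add(-3, l), Rational(1, 2))
Pow(Function('a')(Function('C')(-2, 4)), 2) = Pow(Pow(Add(-3, Add(-1, Mul(-1, -2))), Rational(1, 2)), 2) = Pow(Pow(Add(-3, Add(-1, 2)), Rational(1, 2)), 2) = Pow(Pow(Add(-3, 1), Rational(1, 2)), 2) = Pow(Pow(-2, Rational(1, 2)), 2) = Pow(Mul(I, Pow(2, Rational(1, 2))), 2) = -2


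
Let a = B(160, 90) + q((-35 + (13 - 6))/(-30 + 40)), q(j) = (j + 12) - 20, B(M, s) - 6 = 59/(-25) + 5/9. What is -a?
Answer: 1486/225 ≈ 6.6044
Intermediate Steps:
B(M, s) = 944/225 (B(M, s) = 6 + (59/(-25) + 5/9) = 6 + (59*(-1/25) + 5*(1/9)) = 6 + (-59/25 + 5/9) = 6 - 406/225 = 944/225)
q(j) = -8 + j (q(j) = (12 + j) - 20 = -8 + j)
a = -1486/225 (a = 944/225 + (-8 + (-35 + (13 - 6))/(-30 + 40)) = 944/225 + (-8 + (-35 + 7)/10) = 944/225 + (-8 - 28*1/10) = 944/225 + (-8 - 14/5) = 944/225 - 54/5 = -1486/225 ≈ -6.6044)
-a = -1*(-1486/225) = 1486/225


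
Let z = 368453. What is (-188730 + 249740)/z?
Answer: 61010/368453 ≈ 0.16558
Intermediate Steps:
(-188730 + 249740)/z = (-188730 + 249740)/368453 = 61010*(1/368453) = 61010/368453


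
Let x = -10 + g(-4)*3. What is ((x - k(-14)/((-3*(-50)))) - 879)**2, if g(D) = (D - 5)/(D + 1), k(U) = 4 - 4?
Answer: 774400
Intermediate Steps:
k(U) = 0
g(D) = (-5 + D)/(1 + D)
x = -1 (x = -10 + ((-5 - 4)/(1 - 4))*3 = -10 + (-9/(-3))*3 = -10 - 1/3*(-9)*3 = -10 + 3*3 = -10 + 9 = -1)
((x - k(-14)/((-3*(-50)))) - 879)**2 = ((-1 - 0/((-3*(-50)))) - 879)**2 = ((-1 - 0/150) - 879)**2 = ((-1 - 1*0) - 879)**2 = ((-1 + 0) - 879)**2 = (-1 - 879)**2 = (-880)**2 = 774400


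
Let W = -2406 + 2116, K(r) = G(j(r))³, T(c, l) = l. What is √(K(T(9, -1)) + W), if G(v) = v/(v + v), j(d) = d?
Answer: I*√4638/4 ≈ 17.026*I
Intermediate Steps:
G(v) = ½ (G(v) = v/((2*v)) = (1/(2*v))*v = ½)
K(r) = ⅛ (K(r) = (½)³ = ⅛)
W = -290
√(K(T(9, -1)) + W) = √(⅛ - 290) = √(-2319/8) = I*√4638/4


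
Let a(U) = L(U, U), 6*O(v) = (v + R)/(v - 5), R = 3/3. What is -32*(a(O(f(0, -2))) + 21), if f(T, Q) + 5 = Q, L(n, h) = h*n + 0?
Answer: -6050/9 ≈ -672.22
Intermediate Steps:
L(n, h) = h*n
f(T, Q) = -5 + Q
R = 1 (R = 3*(1/3) = 1)
O(v) = (1 + v)/(6*(-5 + v)) (O(v) = ((v + 1)/(v - 5))/6 = ((1 + v)/(-5 + v))/6 = (1 + v)/(6*(-5 + v)))
a(U) = U**2 (a(U) = U*U = U**2)
-32*(a(O(f(0, -2))) + 21) = -32*(((1 + (-5 - 2))/(6*(-5 + (-5 - 2))))**2 + 21) = -32*(((1 - 7)/(6*(-5 - 7)))**2 + 21) = -32*(((1/6)*(-6)/(-12))**2 + 21) = -32*(((1/6)*(-1/12)*(-6))**2 + 21) = -32*((1/12)**2 + 21) = -32*(1/144 + 21) = -32*3025/144 = -6050/9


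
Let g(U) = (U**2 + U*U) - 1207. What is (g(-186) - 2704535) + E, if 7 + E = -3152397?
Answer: -5788954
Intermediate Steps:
E = -3152404 (E = -7 - 3152397 = -3152404)
g(U) = -1207 + 2*U**2 (g(U) = (U**2 + U**2) - 1207 = 2*U**2 - 1207 = -1207 + 2*U**2)
(g(-186) - 2704535) + E = ((-1207 + 2*(-186)**2) - 2704535) - 3152404 = ((-1207 + 2*34596) - 2704535) - 3152404 = ((-1207 + 69192) - 2704535) - 3152404 = (67985 - 2704535) - 3152404 = -2636550 - 3152404 = -5788954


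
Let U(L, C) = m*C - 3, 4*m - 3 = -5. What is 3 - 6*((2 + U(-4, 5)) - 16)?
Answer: 120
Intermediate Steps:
m = -½ (m = ¾ + (¼)*(-5) = ¾ - 5/4 = -½ ≈ -0.50000)
U(L, C) = -3 - C/2 (U(L, C) = -C/2 - 3 = -3 - C/2)
3 - 6*((2 + U(-4, 5)) - 16) = 3 - 6*((2 + (-3 - ½*5)) - 16) = 3 - 6*((2 + (-3 - 5/2)) - 16) = 3 - 6*((2 - 11/2) - 16) = 3 - 6*(-7/2 - 16) = 3 - 6*(-39/2) = 3 + 117 = 120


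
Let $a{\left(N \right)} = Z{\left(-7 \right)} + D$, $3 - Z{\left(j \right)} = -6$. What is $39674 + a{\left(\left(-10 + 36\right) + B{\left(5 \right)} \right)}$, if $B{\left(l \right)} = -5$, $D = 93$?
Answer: $39776$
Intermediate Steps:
$Z{\left(j \right)} = 9$ ($Z{\left(j \right)} = 3 - -6 = 3 + 6 = 9$)
$a{\left(N \right)} = 102$ ($a{\left(N \right)} = 9 + 93 = 102$)
$39674 + a{\left(\left(-10 + 36\right) + B{\left(5 \right)} \right)} = 39674 + 102 = 39776$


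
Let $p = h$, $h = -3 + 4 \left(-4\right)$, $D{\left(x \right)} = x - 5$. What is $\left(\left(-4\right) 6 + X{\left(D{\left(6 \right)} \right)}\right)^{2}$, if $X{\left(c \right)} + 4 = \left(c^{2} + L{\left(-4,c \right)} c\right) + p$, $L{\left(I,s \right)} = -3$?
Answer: $2401$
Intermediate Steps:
$D{\left(x \right)} = -5 + x$
$h = -19$ ($h = -3 - 16 = -19$)
$p = -19$
$X{\left(c \right)} = -23 + c^{2} - 3 c$ ($X{\left(c \right)} = -4 - \left(19 - c^{2} + 3 c\right) = -23 + c^{2} - 3 c$)
$\left(\left(-4\right) 6 + X{\left(D{\left(6 \right)} \right)}\right)^{2} = \left(\left(-4\right) 6 - \left(23 - \left(-5 + 6\right)^{2} + 3 \left(-5 + 6\right)\right)\right)^{2} = \left(-24 - \left(26 - 1\right)\right)^{2} = \left(-24 - 25\right)^{2} = \left(-49\right)^{2} = 2401$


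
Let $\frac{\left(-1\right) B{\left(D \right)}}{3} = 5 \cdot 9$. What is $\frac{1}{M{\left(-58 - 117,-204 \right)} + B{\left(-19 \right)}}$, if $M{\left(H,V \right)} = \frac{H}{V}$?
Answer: $- \frac{204}{27365} \approx -0.0074548$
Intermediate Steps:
$B{\left(D \right)} = -135$ ($B{\left(D \right)} = - 3 \cdot 5 \cdot 9 = \left(-3\right) 45 = -135$)
$\frac{1}{M{\left(-58 - 117,-204 \right)} + B{\left(-19 \right)}} = \frac{1}{\frac{-58 - 117}{-204} - 135} = \frac{1}{\left(-58 - 117\right) \left(- \frac{1}{204}\right) - 135} = \frac{1}{\left(-175\right) \left(- \frac{1}{204}\right) - 135} = \frac{1}{\frac{175}{204} - 135} = \frac{1}{- \frac{27365}{204}} = - \frac{204}{27365}$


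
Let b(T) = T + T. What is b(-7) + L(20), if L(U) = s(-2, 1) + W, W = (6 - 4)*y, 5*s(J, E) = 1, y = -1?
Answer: -79/5 ≈ -15.800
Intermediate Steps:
b(T) = 2*T
s(J, E) = ⅕ (s(J, E) = (⅕)*1 = ⅕)
W = -2 (W = (6 - 4)*(-1) = 2*(-1) = -2)
L(U) = -9/5 (L(U) = ⅕ - 2 = -9/5)
b(-7) + L(20) = 2*(-7) - 9/5 = -14 - 9/5 = -79/5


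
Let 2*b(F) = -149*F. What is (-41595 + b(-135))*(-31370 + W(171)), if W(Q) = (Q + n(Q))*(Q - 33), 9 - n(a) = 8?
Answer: 240757275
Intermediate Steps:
n(a) = 1 (n(a) = 9 - 1*8 = 9 - 8 = 1)
b(F) = -149*F/2 (b(F) = (-149*F)/2 = -149*F/2)
W(Q) = (1 + Q)*(-33 + Q) (W(Q) = (Q + 1)*(Q - 33) = (1 + Q)*(-33 + Q))
(-41595 + b(-135))*(-31370 + W(171)) = (-41595 - 149/2*(-135))*(-31370 + (-33 + 171**2 - 32*171)) = (-41595 + 20115/2)*(-31370 + (-33 + 29241 - 5472)) = -63075*(-31370 + 23736)/2 = -63075/2*(-7634) = 240757275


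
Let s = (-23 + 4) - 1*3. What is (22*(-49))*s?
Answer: 23716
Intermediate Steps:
s = -22 (s = -19 - 3 = -22)
(22*(-49))*s = (22*(-49))*(-22) = -1078*(-22) = 23716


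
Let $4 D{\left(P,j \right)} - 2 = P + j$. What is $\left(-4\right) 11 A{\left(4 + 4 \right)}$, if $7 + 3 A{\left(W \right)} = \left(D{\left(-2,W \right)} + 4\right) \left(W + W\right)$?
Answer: $- \frac{3916}{3} \approx -1305.3$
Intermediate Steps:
$D{\left(P,j \right)} = \frac{1}{2} + \frac{P}{4} + \frac{j}{4}$ ($D{\left(P,j \right)} = \frac{1}{2} + \frac{P + j}{4} = \frac{1}{2} + \left(\frac{P}{4} + \frac{j}{4}\right) = \frac{1}{2} + \frac{P}{4} + \frac{j}{4}$)
$A{\left(W \right)} = - \frac{7}{3} + \frac{2 W \left(4 + \frac{W}{4}\right)}{3}$ ($A{\left(W \right)} = - \frac{7}{3} + \frac{\left(\left(\frac{1}{2} + \frac{1}{4} \left(-2\right) + \frac{W}{4}\right) + 4\right) \left(W + W\right)}{3} = - \frac{7}{3} + \frac{\left(\left(\frac{1}{2} - \frac{1}{2} + \frac{W}{4}\right) + 4\right) 2 W}{3} = - \frac{7}{3} + \frac{\left(\frac{W}{4} + 4\right) 2 W}{3} = - \frac{7}{3} + \frac{\left(4 + \frac{W}{4}\right) 2 W}{3} = - \frac{7}{3} + \frac{2 W \left(4 + \frac{W}{4}\right)}{3}$)
$\left(-4\right) 11 A{\left(4 + 4 \right)} = \left(-4\right) 11 \left(- \frac{7}{3} + \frac{\left(4 + 4\right)^{2}}{6} + \frac{8 \left(4 + 4\right)}{3}\right) = - 44 \left(- \frac{7}{3} + \frac{8^{2}}{6} + \frac{8}{3} \cdot 8\right) = - 44 \left(- \frac{7}{3} + \frac{1}{6} \cdot 64 + \frac{64}{3}\right) = - 44 \left(- \frac{7}{3} + \frac{32}{3} + \frac{64}{3}\right) = \left(-44\right) \frac{89}{3} = - \frac{3916}{3}$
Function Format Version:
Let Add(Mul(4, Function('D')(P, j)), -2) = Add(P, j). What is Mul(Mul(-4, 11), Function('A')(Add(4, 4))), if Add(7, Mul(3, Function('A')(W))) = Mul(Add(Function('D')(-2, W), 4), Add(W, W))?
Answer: Rational(-3916, 3) ≈ -1305.3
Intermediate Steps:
Function('D')(P, j) = Add(Rational(1, 2), Mul(Rational(1, 4), P), Mul(Rational(1, 4), j)) (Function('D')(P, j) = Add(Rational(1, 2), Mul(Rational(1, 4), Add(P, j))) = Add(Rational(1, 2), Add(Mul(Rational(1, 4), P), Mul(Rational(1, 4), j))) = Add(Rational(1, 2), Mul(Rational(1, 4), P), Mul(Rational(1, 4), j)))
Function('A')(W) = Add(Rational(-7, 3), Mul(Rational(2, 3), W, Add(4, Mul(Rational(1, 4), W)))) (Function('A')(W) = Add(Rational(-7, 3), Mul(Rational(1, 3), Mul(Add(Add(Rational(1, 2), Mul(Rational(1, 4), -2), Mul(Rational(1, 4), W)), 4), Add(W, W)))) = Add(Rational(-7, 3), Mul(Rational(1, 3), Mul(Add(Add(Rational(1, 2), Rational(-1, 2), Mul(Rational(1, 4), W)), 4), Mul(2, W)))) = Add(Rational(-7, 3), Mul(Rational(1, 3), Mul(Add(Mul(Rational(1, 4), W), 4), Mul(2, W)))) = Add(Rational(-7, 3), Mul(Rational(1, 3), Mul(Add(4, Mul(Rational(1, 4), W)), Mul(2, W)))) = Add(Rational(-7, 3), Mul(Rational(1, 3), Mul(2, W, Add(4, Mul(Rational(1, 4), W))))) = Add(Rational(-7, 3), Mul(Rational(2, 3), W, Add(4, Mul(Rational(1, 4), W)))))
Mul(Mul(-4, 11), Function('A')(Add(4, 4))) = Mul(Mul(-4, 11), Add(Rational(-7, 3), Mul(Rational(1, 6), Pow(Add(4, 4), 2)), Mul(Rational(8, 3), Add(4, 4)))) = Mul(-44, Add(Rational(-7, 3), Mul(Rational(1, 6), Pow(8, 2)), Mul(Rational(8, 3), 8))) = Mul(-44, Add(Rational(-7, 3), Mul(Rational(1, 6), 64), Rational(64, 3))) = Mul(-44, Add(Rational(-7, 3), Rational(32, 3), Rational(64, 3))) = Mul(-44, Rational(89, 3)) = Rational(-3916, 3)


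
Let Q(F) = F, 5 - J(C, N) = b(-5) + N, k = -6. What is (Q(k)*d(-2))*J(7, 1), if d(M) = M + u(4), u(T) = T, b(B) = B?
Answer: -108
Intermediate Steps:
J(C, N) = 10 - N (J(C, N) = 5 - (-5 + N) = 5 + (5 - N) = 10 - N)
d(M) = 4 + M (d(M) = M + 4 = 4 + M)
(Q(k)*d(-2))*J(7, 1) = (-6*(4 - 2))*(10 - 1*1) = (-6*2)*(10 - 1) = -12*9 = -108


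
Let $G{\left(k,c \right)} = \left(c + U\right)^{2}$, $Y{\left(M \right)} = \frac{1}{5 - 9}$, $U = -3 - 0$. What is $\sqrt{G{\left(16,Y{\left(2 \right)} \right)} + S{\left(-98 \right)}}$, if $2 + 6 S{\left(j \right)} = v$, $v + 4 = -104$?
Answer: $\frac{i \sqrt{1119}}{12} \approx 2.7876 i$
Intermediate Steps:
$v = -108$ ($v = -4 - 104 = -108$)
$S{\left(j \right)} = - \frac{55}{3}$ ($S{\left(j \right)} = - \frac{1}{3} + \frac{1}{6} \left(-108\right) = - \frac{1}{3} - 18 = - \frac{55}{3}$)
$U = -3$ ($U = -3 + 0 = -3$)
$Y{\left(M \right)} = - \frac{1}{4}$ ($Y{\left(M \right)} = \frac{1}{-4} = - \frac{1}{4}$)
$G{\left(k,c \right)} = \left(-3 + c\right)^{2}$ ($G{\left(k,c \right)} = \left(c - 3\right)^{2} = \left(-3 + c\right)^{2}$)
$\sqrt{G{\left(16,Y{\left(2 \right)} \right)} + S{\left(-98 \right)}} = \sqrt{\left(-3 - \frac{1}{4}\right)^{2} - \frac{55}{3}} = \sqrt{\left(- \frac{13}{4}\right)^{2} - \frac{55}{3}} = \sqrt{\frac{169}{16} - \frac{55}{3}} = \sqrt{- \frac{373}{48}} = \frac{i \sqrt{1119}}{12}$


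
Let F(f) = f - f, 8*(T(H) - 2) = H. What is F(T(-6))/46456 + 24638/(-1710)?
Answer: -12319/855 ≈ -14.408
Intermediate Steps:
T(H) = 2 + H/8
F(f) = 0
F(T(-6))/46456 + 24638/(-1710) = 0/46456 + 24638/(-1710) = 0*(1/46456) + 24638*(-1/1710) = 0 - 12319/855 = -12319/855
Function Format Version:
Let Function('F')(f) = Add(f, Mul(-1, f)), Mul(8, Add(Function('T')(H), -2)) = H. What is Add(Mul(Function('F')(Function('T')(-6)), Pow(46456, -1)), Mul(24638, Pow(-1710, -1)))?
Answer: Rational(-12319, 855) ≈ -14.408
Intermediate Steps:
Function('T')(H) = Add(2, Mul(Rational(1, 8), H))
Function('F')(f) = 0
Add(Mul(Function('F')(Function('T')(-6)), Pow(46456, -1)), Mul(24638, Pow(-1710, -1))) = Add(Mul(0, Pow(46456, -1)), Mul(24638, Pow(-1710, -1))) = Add(Mul(0, Rational(1, 46456)), Mul(24638, Rational(-1, 1710))) = Add(0, Rational(-12319, 855)) = Rational(-12319, 855)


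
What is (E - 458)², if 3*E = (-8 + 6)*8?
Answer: 1932100/9 ≈ 2.1468e+5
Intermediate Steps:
E = -16/3 (E = ((-8 + 6)*8)/3 = (-2*8)/3 = (⅓)*(-16) = -16/3 ≈ -5.3333)
(E - 458)² = (-16/3 - 458)² = (-1390/3)² = 1932100/9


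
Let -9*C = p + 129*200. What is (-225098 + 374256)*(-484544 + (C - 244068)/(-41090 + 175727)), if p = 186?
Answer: -29192218191057100/403911 ≈ -7.2274e+10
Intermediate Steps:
C = -8662/3 (C = -(186 + 129*200)/9 = -(186 + 25800)/9 = -1/9*25986 = -8662/3 ≈ -2887.3)
(-225098 + 374256)*(-484544 + (C - 244068)/(-41090 + 175727)) = (-225098 + 374256)*(-484544 + (-8662/3 - 244068)/(-41090 + 175727)) = 149158*(-484544 - 740866/3/134637) = 149158*(-484544 - 740866/3*1/134637) = 149158*(-484544 - 740866/403911) = 149158*(-195713392450/403911) = -29192218191057100/403911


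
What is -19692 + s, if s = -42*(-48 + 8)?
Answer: -18012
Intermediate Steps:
s = 1680 (s = -42*(-40) = 1680)
-19692 + s = -19692 + 1680 = -18012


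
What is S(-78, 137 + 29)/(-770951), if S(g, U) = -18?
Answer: 18/770951 ≈ 2.3348e-5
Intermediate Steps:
S(-78, 137 + 29)/(-770951) = -18/(-770951) = -18*(-1/770951) = 18/770951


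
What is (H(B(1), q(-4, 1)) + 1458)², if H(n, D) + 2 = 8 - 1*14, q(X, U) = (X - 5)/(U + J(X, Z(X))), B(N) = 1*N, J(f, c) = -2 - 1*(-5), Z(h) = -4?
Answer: 2102500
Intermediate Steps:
J(f, c) = 3 (J(f, c) = -2 + 5 = 3)
B(N) = N
q(X, U) = (-5 + X)/(3 + U) (q(X, U) = (X - 5)/(U + 3) = (-5 + X)/(3 + U))
H(n, D) = -8 (H(n, D) = -2 + (8 - 1*14) = -2 + (8 - 14) = -2 - 6 = -8)
(H(B(1), q(-4, 1)) + 1458)² = (-8 + 1458)² = 1450² = 2102500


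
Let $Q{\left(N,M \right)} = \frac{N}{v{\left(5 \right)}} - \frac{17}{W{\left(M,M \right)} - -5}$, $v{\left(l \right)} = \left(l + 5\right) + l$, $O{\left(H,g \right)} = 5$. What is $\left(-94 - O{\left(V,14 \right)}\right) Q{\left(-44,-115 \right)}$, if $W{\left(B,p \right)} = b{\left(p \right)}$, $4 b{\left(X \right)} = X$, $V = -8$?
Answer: $\frac{20856}{95} \approx 219.54$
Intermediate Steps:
$b{\left(X \right)} = \frac{X}{4}$
$W{\left(B,p \right)} = \frac{p}{4}$
$v{\left(l \right)} = 5 + 2 l$ ($v{\left(l \right)} = \left(5 + l\right) + l = 5 + 2 l$)
$Q{\left(N,M \right)} = - \frac{17}{5 + \frac{M}{4}} + \frac{N}{15}$ ($Q{\left(N,M \right)} = \frac{N}{5 + 2 \cdot 5} - \frac{17}{\frac{M}{4} - -5} = \frac{N}{5 + 10} - \frac{17}{\frac{M}{4} + 5} = \frac{N}{15} - \frac{17}{5 + \frac{M}{4}} = - \frac{17}{5 + \frac{M}{4}} + \frac{N}{15}$)
$\left(-94 - O{\left(V,14 \right)}\right) Q{\left(-44,-115 \right)} = \left(-94 - 5\right) \frac{-1020 + 20 \left(-44\right) - -5060}{15 \left(20 - 115\right)} = \left(-94 - 5\right) \frac{-1020 - 880 + 5060}{15 \left(-95\right)} = - 99 \cdot \frac{1}{15} \left(- \frac{1}{95}\right) 3160 = \left(-99\right) \left(- \frac{632}{285}\right) = \frac{20856}{95}$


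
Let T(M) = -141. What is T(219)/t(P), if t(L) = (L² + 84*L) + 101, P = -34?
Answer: 47/533 ≈ 0.088180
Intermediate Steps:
t(L) = 101 + L² + 84*L
T(219)/t(P) = -141/(101 + (-34)² + 84*(-34)) = -141/(101 + 1156 - 2856) = -141/(-1599) = -141*(-1/1599) = 47/533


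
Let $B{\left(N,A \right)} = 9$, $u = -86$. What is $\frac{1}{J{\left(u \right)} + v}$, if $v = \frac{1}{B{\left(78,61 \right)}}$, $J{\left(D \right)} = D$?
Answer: $- \frac{9}{773} \approx -0.011643$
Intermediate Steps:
$v = \frac{1}{9} \approx 0.11111$
$\frac{1}{J{\left(u \right)} + v} = \frac{1}{-86 + \frac{1}{9}} = \frac{1}{- \frac{773}{9}} = - \frac{9}{773}$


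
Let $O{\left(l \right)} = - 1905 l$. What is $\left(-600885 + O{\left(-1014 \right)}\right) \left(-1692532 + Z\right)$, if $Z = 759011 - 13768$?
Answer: $-1260637991865$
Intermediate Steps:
$Z = 745243$
$\left(-600885 + O{\left(-1014 \right)}\right) \left(-1692532 + Z\right) = \left(-600885 - -1931670\right) \left(-1692532 + 745243\right) = \left(-600885 + 1931670\right) \left(-947289\right) = 1330785 \left(-947289\right) = -1260637991865$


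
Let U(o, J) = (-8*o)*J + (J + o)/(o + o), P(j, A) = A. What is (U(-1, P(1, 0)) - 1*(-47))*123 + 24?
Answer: 11733/2 ≈ 5866.5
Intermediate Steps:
U(o, J) = (J + o)/(2*o) - 8*J*o (U(o, J) = -8*J*o + (J + o)/((2*o)) = -8*J*o + (J + o)*(1/(2*o)) = -8*J*o + (J + o)/(2*o) = (J + o)/(2*o) - 8*J*o)
(U(-1, P(1, 0)) - 1*(-47))*123 + 24 = ((½)*(0 - 1*(-1)*(-1 + 16*0*(-1)))/(-1) - 1*(-47))*123 + 24 = ((½)*(-1)*(0 - 1*(-1)*(-1 + 0)) + 47)*123 + 24 = ((½)*(-1)*(0 - 1*(-1)*(-1)) + 47)*123 + 24 = ((½)*(-1)*(0 - 1) + 47)*123 + 24 = ((½)*(-1)*(-1) + 47)*123 + 24 = (½ + 47)*123 + 24 = (95/2)*123 + 24 = 11685/2 + 24 = 11733/2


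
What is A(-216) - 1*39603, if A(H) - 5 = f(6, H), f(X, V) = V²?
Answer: 7058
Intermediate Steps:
A(H) = 5 + H²
A(-216) - 1*39603 = (5 + (-216)²) - 1*39603 = (5 + 46656) - 39603 = 46661 - 39603 = 7058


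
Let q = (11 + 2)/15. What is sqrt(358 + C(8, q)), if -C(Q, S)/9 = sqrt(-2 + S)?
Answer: sqrt(8950 - 15*I*sqrt(255))/5 ≈ 18.923 - 0.25317*I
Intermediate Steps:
q = 13/15 (q = 13*(1/15) = 13/15 ≈ 0.86667)
C(Q, S) = -9*sqrt(-2 + S)
sqrt(358 + C(8, q)) = sqrt(358 - 9*sqrt(-2 + 13/15)) = sqrt(358 - 3*I*sqrt(255)/5)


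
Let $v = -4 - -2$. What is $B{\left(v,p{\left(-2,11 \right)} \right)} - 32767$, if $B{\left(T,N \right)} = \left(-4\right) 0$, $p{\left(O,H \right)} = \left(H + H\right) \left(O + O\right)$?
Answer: $-32767$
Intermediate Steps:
$p{\left(O,H \right)} = 4 H O$ ($p{\left(O,H \right)} = 2 H 2 O = 4 H O$)
$v = -2$ ($v = -4 + 2 = -2$)
$B{\left(T,N \right)} = 0$
$B{\left(v,p{\left(-2,11 \right)} \right)} - 32767 = 0 - 32767 = -32767$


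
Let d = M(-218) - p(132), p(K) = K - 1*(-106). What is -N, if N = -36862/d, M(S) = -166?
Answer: -18431/202 ≈ -91.243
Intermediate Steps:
p(K) = 106 + K (p(K) = K + 106 = 106 + K)
d = -404 (d = -166 - (106 + 132) = -166 - 1*238 = -166 - 238 = -404)
N = 18431/202 (N = -36862/(-404) = -36862*(-1/404) = 18431/202 ≈ 91.243)
-N = -1*18431/202 = -18431/202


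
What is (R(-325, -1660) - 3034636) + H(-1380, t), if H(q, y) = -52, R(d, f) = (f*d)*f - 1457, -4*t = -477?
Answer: -898606145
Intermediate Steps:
t = 477/4 (t = -¼*(-477) = 477/4 ≈ 119.25)
R(d, f) = -1457 + d*f² (R(d, f) = (d*f)*f - 1457 = d*f² - 1457 = -1457 + d*f²)
(R(-325, -1660) - 3034636) + H(-1380, t) = ((-1457 - 325*(-1660)²) - 3034636) - 52 = ((-1457 - 325*2755600) - 3034636) - 52 = ((-1457 - 895570000) - 3034636) - 52 = (-895571457 - 3034636) - 52 = -898606093 - 52 = -898606145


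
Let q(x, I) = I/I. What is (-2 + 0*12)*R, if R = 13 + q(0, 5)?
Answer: -28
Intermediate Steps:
q(x, I) = 1
R = 14 (R = 13 + 1 = 14)
(-2 + 0*12)*R = (-2 + 0*12)*14 = (-2 + 0)*14 = -2*14 = -28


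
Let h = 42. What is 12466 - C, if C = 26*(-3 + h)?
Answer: 11452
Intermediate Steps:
C = 1014 (C = 26*(-3 + 42) = 26*39 = 1014)
12466 - C = 12466 - 1*1014 = 12466 - 1014 = 11452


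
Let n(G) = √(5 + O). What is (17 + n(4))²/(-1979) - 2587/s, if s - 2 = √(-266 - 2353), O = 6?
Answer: -11026246/5190917 - 34*√11/1979 + 7761*I*√291/2623 ≈ -2.1811 + 50.474*I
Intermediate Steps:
s = 2 + 3*I*√291 (s = 2 + √(-266 - 2353) = 2 + √(-2619) = 2 + 3*I*√291 ≈ 2.0 + 51.176*I)
n(G) = √11 (n(G) = √(5 + 6) = √11)
(17 + n(4))²/(-1979) - 2587/s = (17 + √11)²/(-1979) - 2587/(2 + 3*I*√291) = (17 + √11)²*(-1/1979) - 2587/(2 + 3*I*√291) = -(17 + √11)²/1979 - 2587/(2 + 3*I*√291) = -2587/(2 + 3*I*√291) - (17 + √11)²/1979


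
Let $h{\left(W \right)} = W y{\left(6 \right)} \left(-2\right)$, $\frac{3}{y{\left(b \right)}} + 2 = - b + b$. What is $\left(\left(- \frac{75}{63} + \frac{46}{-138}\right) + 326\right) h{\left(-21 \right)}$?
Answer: $-20442$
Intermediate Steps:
$y{\left(b \right)} = - \frac{3}{2}$ ($y{\left(b \right)} = \frac{3}{-2 + \left(- b + b\right)} = \frac{3}{-2 + 0} = \frac{3}{-2} = 3 \left(- \frac{1}{2}\right) = - \frac{3}{2}$)
$h{\left(W \right)} = 3 W$ ($h{\left(W \right)} = W \left(- \frac{3}{2}\right) \left(-2\right) = - \frac{3 W}{2} \left(-2\right) = 3 W$)
$\left(\left(- \frac{75}{63} + \frac{46}{-138}\right) + 326\right) h{\left(-21 \right)} = \left(\left(- \frac{75}{63} + \frac{46}{-138}\right) + 326\right) 3 \left(-21\right) = \left(\left(\left(-75\right) \frac{1}{63} + 46 \left(- \frac{1}{138}\right)\right) + 326\right) \left(-63\right) = \left(\left(- \frac{25}{21} - \frac{1}{3}\right) + 326\right) \left(-63\right) = \left(- \frac{32}{21} + 326\right) \left(-63\right) = \frac{6814}{21} \left(-63\right) = -20442$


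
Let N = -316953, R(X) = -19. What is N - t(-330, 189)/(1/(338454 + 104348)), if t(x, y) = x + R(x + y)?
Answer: 154220945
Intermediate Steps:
t(x, y) = -19 + x (t(x, y) = x - 19 = -19 + x)
N - t(-330, 189)/(1/(338454 + 104348)) = -316953 - (-19 - 330)/(1/(338454 + 104348)) = -316953 - (-349)/(1/442802) = -316953 - (-349)/1/442802 = -316953 - (-349)*442802 = -316953 - 1*(-154537898) = -316953 + 154537898 = 154220945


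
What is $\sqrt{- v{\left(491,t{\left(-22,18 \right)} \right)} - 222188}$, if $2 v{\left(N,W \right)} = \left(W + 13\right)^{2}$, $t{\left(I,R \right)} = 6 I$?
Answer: $\frac{i \sqrt{917074}}{2} \approx 478.82 i$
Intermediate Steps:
$v{\left(N,W \right)} = \frac{\left(13 + W\right)^{2}}{2}$ ($v{\left(N,W \right)} = \frac{\left(W + 13\right)^{2}}{2} = \frac{\left(13 + W\right)^{2}}{2}$)
$\sqrt{- v{\left(491,t{\left(-22,18 \right)} \right)} - 222188} = \sqrt{- \frac{\left(13 + 6 \left(-22\right)\right)^{2}}{2} - 222188} = \sqrt{- \frac{\left(13 - 132\right)^{2}}{2} - 222188} = \sqrt{- \frac{\left(-119\right)^{2}}{2} - 222188} = \sqrt{- \frac{14161}{2} - 222188} = \sqrt{- \frac{458537}{2}} = \frac{i \sqrt{917074}}{2}$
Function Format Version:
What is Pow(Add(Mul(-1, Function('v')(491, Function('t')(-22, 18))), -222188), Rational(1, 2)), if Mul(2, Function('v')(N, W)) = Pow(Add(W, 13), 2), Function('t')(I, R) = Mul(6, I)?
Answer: Mul(Rational(1, 2), I, Pow(917074, Rational(1, 2))) ≈ Mul(478.82, I)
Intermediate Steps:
Function('v')(N, W) = Mul(Rational(1, 2), Pow(Add(13, W), 2)) (Function('v')(N, W) = Mul(Rational(1, 2), Pow(Add(W, 13), 2)) = Mul(Rational(1, 2), Pow(Add(13, W), 2)))
Pow(Add(Mul(-1, Function('v')(491, Function('t')(-22, 18))), -222188), Rational(1, 2)) = Pow(Add(Mul(-1, Mul(Rational(1, 2), Pow(Add(13, Mul(6, -22)), 2))), -222188), Rational(1, 2)) = Pow(Add(Mul(-1, Mul(Rational(1, 2), Pow(Add(13, -132), 2))), -222188), Rational(1, 2)) = Pow(Add(Mul(-1, Mul(Rational(1, 2), Pow(-119, 2))), -222188), Rational(1, 2)) = Pow(Add(Mul(-1, Mul(Rational(1, 2), 14161)), -222188), Rational(1, 2)) = Pow(Add(Mul(-1, Rational(14161, 2)), -222188), Rational(1, 2)) = Pow(Add(Rational(-14161, 2), -222188), Rational(1, 2)) = Pow(Rational(-458537, 2), Rational(1, 2)) = Mul(Rational(1, 2), I, Pow(917074, Rational(1, 2)))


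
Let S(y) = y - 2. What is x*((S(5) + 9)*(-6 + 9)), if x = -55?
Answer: -1980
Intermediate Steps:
S(y) = -2 + y
x*((S(5) + 9)*(-6 + 9)) = -55*((-2 + 5) + 9)*(-6 + 9) = -55*(3 + 9)*3 = -660*3 = -55*36 = -1980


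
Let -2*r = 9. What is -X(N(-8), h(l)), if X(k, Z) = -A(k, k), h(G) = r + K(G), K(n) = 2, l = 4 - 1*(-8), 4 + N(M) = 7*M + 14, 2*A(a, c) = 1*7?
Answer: 7/2 ≈ 3.5000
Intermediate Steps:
A(a, c) = 7/2 (A(a, c) = (1*7)/2 = (½)*7 = 7/2)
r = -9/2 (r = -½*9 = -9/2 ≈ -4.5000)
N(M) = 10 + 7*M (N(M) = -4 + (7*M + 14) = -4 + (14 + 7*M) = 10 + 7*M)
l = 12 (l = 4 + 8 = 12)
h(G) = -5/2 (h(G) = -9/2 + 2 = -5/2)
X(k, Z) = -7/2 (X(k, Z) = -1*7/2 = -7/2)
-X(N(-8), h(l)) = -1*(-7/2) = 7/2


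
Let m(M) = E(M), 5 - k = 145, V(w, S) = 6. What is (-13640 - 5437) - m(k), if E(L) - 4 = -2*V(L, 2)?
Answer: -19069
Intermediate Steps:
k = -140 (k = 5 - 1*145 = 5 - 145 = -140)
E(L) = -8 (E(L) = 4 - 2*6 = 4 - 12 = -8)
m(M) = -8
(-13640 - 5437) - m(k) = (-13640 - 5437) - 1*(-8) = -19077 + 8 = -19069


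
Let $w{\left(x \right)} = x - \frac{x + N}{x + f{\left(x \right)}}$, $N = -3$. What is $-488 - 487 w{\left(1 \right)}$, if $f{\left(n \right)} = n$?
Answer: $-1462$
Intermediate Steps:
$w{\left(x \right)} = x - \frac{-3 + x}{2 x}$ ($w{\left(x \right)} = x - \frac{x - 3}{x + x} = x - \frac{-3 + x}{2 x}$)
$-488 - 487 w{\left(1 \right)} = -488 - 487 \left(- \frac{1}{2} + 1 + \frac{3}{2 \cdot 1}\right) = -488 - 487 \left(- \frac{1}{2} + 1 + \frac{3}{2} \cdot 1\right) = -488 - 487 \left(- \frac{1}{2} + 1 + \frac{3}{2}\right) = -488 - 974 = -1462$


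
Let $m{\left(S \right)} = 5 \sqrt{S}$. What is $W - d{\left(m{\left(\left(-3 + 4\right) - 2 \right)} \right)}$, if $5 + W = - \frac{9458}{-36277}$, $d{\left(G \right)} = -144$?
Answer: $\frac{5051961}{36277} \approx 139.26$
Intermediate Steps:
$W = - \frac{171927}{36277}$ ($W = -5 - \frac{9458}{-36277} = -5 - - \frac{9458}{36277} = -5 + \frac{9458}{36277} = - \frac{171927}{36277} \approx -4.7393$)
$W - d{\left(m{\left(\left(-3 + 4\right) - 2 \right)} \right)} = - \frac{171927}{36277} - -144 = - \frac{171927}{36277} + 144 = \frac{5051961}{36277}$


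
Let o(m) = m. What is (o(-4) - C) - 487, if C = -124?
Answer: -367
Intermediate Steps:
(o(-4) - C) - 487 = (-4 - 1*(-124)) - 487 = (-4 + 124) - 487 = 120 - 487 = -367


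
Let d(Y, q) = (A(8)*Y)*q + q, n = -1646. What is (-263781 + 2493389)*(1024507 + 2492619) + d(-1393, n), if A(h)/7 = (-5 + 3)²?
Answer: 7841876465546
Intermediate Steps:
A(h) = 28 (A(h) = 7*(-5 + 3)² = 7*(-2)² = 7*4 = 28)
d(Y, q) = q + 28*Y*q (d(Y, q) = (28*Y)*q + q = 28*Y*q + q = q + 28*Y*q)
(-263781 + 2493389)*(1024507 + 2492619) + d(-1393, n) = (-263781 + 2493389)*(1024507 + 2492619) - 1646*(1 + 28*(-1393)) = 2229608*3517126 - 1646*(1 - 39004) = 7841812266608 - 1646*(-39003) = 7841812266608 + 64198938 = 7841876465546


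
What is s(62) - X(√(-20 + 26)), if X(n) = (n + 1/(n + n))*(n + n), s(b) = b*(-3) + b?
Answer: -137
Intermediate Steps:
s(b) = -2*b (s(b) = -3*b + b = -2*b)
X(n) = 2*n*(n + 1/(2*n)) (X(n) = (n + 1/(2*n))*(2*n) = 2*n*(n + 1/(2*n)))
s(62) - X(√(-20 + 26)) = -2*62 - (1 + 2*(√(-20 + 26))²) = -124 - (1 + 2*(√6)²) = -124 - (1 + 2*6) = -124 - (1 + 12) = -124 - 1*13 = -124 - 13 = -137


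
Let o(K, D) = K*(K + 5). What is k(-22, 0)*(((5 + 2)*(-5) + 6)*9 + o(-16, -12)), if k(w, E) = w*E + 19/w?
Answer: 1615/22 ≈ 73.409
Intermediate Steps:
o(K, D) = K*(5 + K)
k(w, E) = 19/w + E*w (k(w, E) = E*w + 19/w = 19/w + E*w)
k(-22, 0)*(((5 + 2)*(-5) + 6)*9 + o(-16, -12)) = (19/(-22) + 0*(-22))*(((5 + 2)*(-5) + 6)*9 - 16*(5 - 16)) = (19*(-1/22) + 0)*((7*(-5) + 6)*9 - 16*(-11)) = (-19/22 + 0)*((-35 + 6)*9 + 176) = -19*(-29*9 + 176)/22 = -19*(-261 + 176)/22 = -19/22*(-85) = 1615/22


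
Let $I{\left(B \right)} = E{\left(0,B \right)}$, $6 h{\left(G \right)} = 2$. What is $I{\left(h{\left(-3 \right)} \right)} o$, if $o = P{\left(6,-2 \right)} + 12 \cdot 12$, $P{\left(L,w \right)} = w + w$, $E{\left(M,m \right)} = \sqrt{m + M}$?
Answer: $\frac{140 \sqrt{3}}{3} \approx 80.829$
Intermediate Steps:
$E{\left(M,m \right)} = \sqrt{M + m}$
$P{\left(L,w \right)} = 2 w$
$h{\left(G \right)} = \frac{1}{3}$ ($h{\left(G \right)} = \frac{1}{6} \cdot 2 = \frac{1}{3}$)
$I{\left(B \right)} = \sqrt{B}$ ($I{\left(B \right)} = \sqrt{0 + B} = \sqrt{B}$)
$o = 140$ ($o = 2 \left(-2\right) + 12 \cdot 12 = -4 + 144 = 140$)
$I{\left(h{\left(-3 \right)} \right)} o = \sqrt{\frac{1}{3}} \cdot 140 = \frac{\sqrt{3}}{3} \cdot 140 = \frac{140 \sqrt{3}}{3}$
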